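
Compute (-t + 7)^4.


Expand (-t + 7)^4 by repeated multiplication:
  (-t + 7)^2 = t^2 - 14t + 49
  (-t + 7)^3 = -t^3 + 21t^2 - 147t + 343
= t^4 - 28t^3 + 294t^2 - 1372t + 2401


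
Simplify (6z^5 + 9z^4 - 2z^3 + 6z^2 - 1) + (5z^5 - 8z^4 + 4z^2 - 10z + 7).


Align terms by degree and add:
  6z^5 + 9z^4 - 2z^3 + 6z^2 - 1
+ 5z^5 - 8z^4 + 4z^2 - 10z + 7
= 11z^5 + z^4 - 2z^3 + 10z^2 - 10z + 6


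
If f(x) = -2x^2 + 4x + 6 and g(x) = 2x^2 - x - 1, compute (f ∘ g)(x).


Substitute g(x) into f:
f(g(x)) = -2*(2x^2 - x - 1)^2 + 4*(2x^2 - x - 1) + 6
(2x^2 - x - 1)^2 = 4x^4 - 4x^3 - 3x^2 + 2x + 1
Expand and combine: -8x^4 + 8x^3 + 14x^2 - 8x


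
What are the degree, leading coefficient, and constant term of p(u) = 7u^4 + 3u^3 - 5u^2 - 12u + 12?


Highest power of u is 4, with coefficient 7. Constant term is 12.
Degree = 4, leading coefficient = 7, constant term = 12


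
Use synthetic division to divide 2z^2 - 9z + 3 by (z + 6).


Synthetic division with c = -6. Coefficients: 2, -9, 3
Bring down 2.
  2 * -6 = -12; -12 - 9 = -21
  -21 * -6 = 126; 126 + 3 = 129
Quotient: 2z - 21, Remainder: 129


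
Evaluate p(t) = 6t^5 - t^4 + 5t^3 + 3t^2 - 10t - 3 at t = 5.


Using direct substitution:
  6 * (5)^5 = 18750
  -1 * (5)^4 = -625
  5 * (5)^3 = 625
  3 * (5)^2 = 75
  -10 * (5)^1 = -50
  constant: -3
Sum = 18750 - 625 + 625 + 75 - 50 - 3 = 18772


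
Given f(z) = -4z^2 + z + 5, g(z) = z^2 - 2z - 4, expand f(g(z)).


Substitute g(z) into f:
f(g(z)) = -4*(z^2 - 2z - 4)^2 + 1*(z^2 - 2z - 4) + 5
(z^2 - 2z - 4)^2 = z^4 - 4z^3 - 4z^2 + 16z + 16
Expand and combine: -4z^4 + 16z^3 + 17z^2 - 66z - 63


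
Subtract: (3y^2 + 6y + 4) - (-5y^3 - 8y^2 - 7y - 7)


Distribute the minus sign:
  (3y^2 + 6y + 4)
- (-5y^3 - 8y^2 - 7y - 7)
Negate second polynomial: 5y^3 + 8y^2 + 7y + 7
Add: 5y^3 + 11y^2 + 13y + 11


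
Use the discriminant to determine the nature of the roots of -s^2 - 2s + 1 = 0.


D = b^2 - 4ac = (-2)^2 - 4(-1)(1) = 4 + 4 = 8
Since D > 0: two distinct irrational roots


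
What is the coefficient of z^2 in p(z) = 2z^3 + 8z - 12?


Read off the coefficient of z^2: 0


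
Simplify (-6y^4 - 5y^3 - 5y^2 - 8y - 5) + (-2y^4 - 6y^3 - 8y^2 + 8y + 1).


Align terms by degree and add:
  -6y^4 - 5y^3 - 5y^2 - 8y - 5
  -2y^4 - 6y^3 - 8y^2 + 8y + 1
= -8y^4 - 11y^3 - 13y^2 - 4


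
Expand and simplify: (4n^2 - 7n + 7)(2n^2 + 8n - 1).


Distribute each term of the first polynomial:
  (4n^2)(2n^2 + 8n - 1) = 8n^4 + 32n^3 - 4n^2
  (-7n)(2n^2 + 8n - 1) = -14n^3 - 56n^2 + 7n
  (7)(2n^2 + 8n - 1) = 14n^2 + 56n - 7
Sum: 8n^4 + 18n^3 - 46n^2 + 63n - 7


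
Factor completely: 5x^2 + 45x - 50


Roots satisfy r1 + r2 = -b/a = -9 and r1*r2 = c/a = -10.
So r1 = 1, r2 = -10.
5x^2 + 45x - 50 = 5(x - r1)(x - r2) = 5(x - 1)(x + 10)


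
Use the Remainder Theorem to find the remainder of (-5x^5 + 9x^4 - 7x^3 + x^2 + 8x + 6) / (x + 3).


By the Remainder Theorem, the remainder equals p(-3):
  -5*(-3)^5 = 1215
  9*(-3)^4 = 729
  -7*(-3)^3 = 189
  1*(-3)^2 = 9
  8*(-3)^1 = -24
  constant: 6
Sum: 1215 + 729 + 189 + 9 - 24 + 6 = 2124


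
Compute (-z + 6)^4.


Expand (-z + 6)^4 by repeated multiplication:
  (-z + 6)^2 = z^2 - 12z + 36
  (-z + 6)^3 = -z^3 + 18z^2 - 108z + 216
= z^4 - 24z^3 + 216z^2 - 864z + 1296


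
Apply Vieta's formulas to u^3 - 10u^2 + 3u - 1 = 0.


Monic cubic u^3+bu^2+cu+d=0: sum=-b, pairwise sum=c, product=-d.
b=-10, c=3, d=-1
r1+r2+r3 = 10
r1r2+r1r3+r2r3 = 3
r1r2r3 = 1


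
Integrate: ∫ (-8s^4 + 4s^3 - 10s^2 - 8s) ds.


Reverse power rule on each term:
  ∫ -8s^4 ds = -(8/5)s^5
  ∫ 4s^3 ds = s^4
  ∫ -10s^2 ds = -(10/3)s^3
  ∫ -8s ds = -4s^2
F(s) = -(8/5)s^5 + s^4 - (10/3)s^3 - 4s^2 + C


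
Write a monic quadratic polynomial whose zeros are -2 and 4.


p(z) = (z + 2)(z - 4)
Expand: z^2 - 2z - 8


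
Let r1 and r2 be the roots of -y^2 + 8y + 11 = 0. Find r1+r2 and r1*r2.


For ay^2+by+c=0: sum = -b/a, product = c/a.
a=-1, b=8, c=11
Sum = -(8)/-1 = 8
Product = (11)/-1 = -11


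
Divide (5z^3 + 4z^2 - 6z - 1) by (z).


(5z^3 + 4z^2 - 6z - 1) / (z)
Step 1: 5z^2 * (z) = 5z^3; subtract.
Step 2: 4z * (z) = 4z^2; subtract.
Step 3: -6 * (z) = -6z; subtract.
Quotient: 5z^2 + 4z - 6, Remainder: -1


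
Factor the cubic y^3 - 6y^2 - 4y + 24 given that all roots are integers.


Try integer roots (divisors of 24). y=6: p(6)=0.
Divide out (y - 6): quotient is y^2 - 4.
Factor the quadratic: (y - 2)(y + 2)
Result: (y - 6)(y - 2)(y + 2)


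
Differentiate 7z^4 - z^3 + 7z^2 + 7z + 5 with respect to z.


Apply the power rule term by term:
  d/dz(7z^4) = 28z^3
  d/dz(-z^3) = -3z^2
  d/dz(7z^2) = 14z
  d/dz(7z) = 7
  d/dz(5) = 0
p'(z) = 28z^3 - 3z^2 + 14z + 7


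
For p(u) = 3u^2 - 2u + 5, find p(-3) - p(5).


p(-3) = 38
p(5) = 70
p(-3) - p(5) = 38 - 70 = -32


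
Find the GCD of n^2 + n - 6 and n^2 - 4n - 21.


Factor each:
  n^2 + n - 6 = (n + 3)(n - 2)
  n^2 - 4n - 21 = (n + 3)(n - 7)
Common monic factor: n + 3


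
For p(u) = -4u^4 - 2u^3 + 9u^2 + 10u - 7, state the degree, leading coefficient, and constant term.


Highest power of u is 4, with coefficient -4. Constant term is -7.
Degree = 4, leading coefficient = -4, constant term = -7


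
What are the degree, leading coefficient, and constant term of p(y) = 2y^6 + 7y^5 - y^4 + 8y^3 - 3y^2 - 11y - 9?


Highest power of y is 6, with coefficient 2. Constant term is -9.
Degree = 6, leading coefficient = 2, constant term = -9


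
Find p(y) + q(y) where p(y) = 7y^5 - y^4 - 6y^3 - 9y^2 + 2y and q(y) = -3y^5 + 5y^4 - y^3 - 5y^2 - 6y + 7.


Align terms by degree and add:
  7y^5 - y^4 - 6y^3 - 9y^2 + 2y
  -3y^5 + 5y^4 - y^3 - 5y^2 - 6y + 7
= 4y^5 + 4y^4 - 7y^3 - 14y^2 - 4y + 7


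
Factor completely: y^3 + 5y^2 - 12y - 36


Try integer roots (divisors of -36). y=3: p(3)=0.
Divide out (y - 3): quotient is y^2 + 8y + 12.
Factor the quadratic: (y + 6)(y + 2)
Result: (y - 3)(y + 6)(y + 2)


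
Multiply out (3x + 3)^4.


Expand (3x + 3)^4 by repeated multiplication:
  (3x + 3)^2 = 9x^2 + 18x + 9
  (3x + 3)^3 = 27x^3 + 81x^2 + 81x + 27
= 81x^4 + 324x^3 + 486x^2 + 324x + 81


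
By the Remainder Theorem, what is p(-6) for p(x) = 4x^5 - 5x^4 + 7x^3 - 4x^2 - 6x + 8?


By the Remainder Theorem, the remainder equals p(-6):
  4*(-6)^5 = -31104
  -5*(-6)^4 = -6480
  7*(-6)^3 = -1512
  -4*(-6)^2 = -144
  -6*(-6)^1 = 36
  constant: 8
Sum: -31104 - 6480 - 1512 - 144 + 36 + 8 = -39196


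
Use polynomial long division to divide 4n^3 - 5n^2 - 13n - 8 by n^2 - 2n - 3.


(4n^3 - 5n^2 - 13n - 8) / (n^2 - 2n - 3)
Step 1: 4n * (n^2 - 2n - 3) = 4n^3 - 8n^2 - 12n; subtract.
Step 2: 3 * (n^2 - 2n - 3) = 3n^2 - 6n - 9; subtract.
Quotient: 4n + 3, Remainder: 5n + 1


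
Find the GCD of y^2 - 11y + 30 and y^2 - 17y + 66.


Factor each:
  y^2 - 11y + 30 = (y - 6)(y - 5)
  y^2 - 17y + 66 = (y - 6)(y - 11)
Common monic factor: y - 6


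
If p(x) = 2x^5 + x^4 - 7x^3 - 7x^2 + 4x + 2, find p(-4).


Using direct substitution:
  2 * (-4)^5 = -2048
  1 * (-4)^4 = 256
  -7 * (-4)^3 = 448
  -7 * (-4)^2 = -112
  4 * (-4)^1 = -16
  constant: 2
Sum = -2048 + 256 + 448 - 112 - 16 + 2 = -1470


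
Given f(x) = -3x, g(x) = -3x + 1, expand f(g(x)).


Substitute g(x) into f:
f(g(x)) = -3*(-3x + 1)
Expand and combine: 9x - 3


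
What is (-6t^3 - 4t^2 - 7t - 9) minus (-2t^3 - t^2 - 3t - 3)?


Distribute the minus sign:
  (-6t^3 - 4t^2 - 7t - 9)
- (-2t^3 - t^2 - 3t - 3)
Negate second polynomial: 2t^3 + t^2 + 3t + 3
Add: -4t^3 - 3t^2 - 4t - 6


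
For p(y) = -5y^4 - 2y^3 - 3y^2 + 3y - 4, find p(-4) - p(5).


p(-4) = -1216
p(5) = -3439
p(-4) - p(5) = -1216 + 3439 = 2223


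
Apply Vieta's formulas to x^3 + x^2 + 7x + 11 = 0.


Monic cubic x^3+bx^2+cx+d=0: sum=-b, pairwise sum=c, product=-d.
b=1, c=7, d=11
r1+r2+r3 = -1
r1r2+r1r3+r2r3 = 7
r1r2r3 = -11


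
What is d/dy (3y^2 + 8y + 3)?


Apply the power rule term by term:
  d/dy(3y^2) = 6y
  d/dy(8y) = 8
  d/dy(3) = 0
p'(y) = 6y + 8


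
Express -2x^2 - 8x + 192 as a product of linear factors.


Roots satisfy r1 + r2 = -b/a = -4 and r1*r2 = c/a = -96.
So r1 = -12, r2 = 8.
-2x^2 - 8x + 192 = -2(x - r1)(x - r2) = -2(x + 12)(x - 8)


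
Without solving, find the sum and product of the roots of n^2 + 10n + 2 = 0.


For an^2+bn+c=0: sum = -b/a, product = c/a.
a=1, b=10, c=2
Sum = -(10)/1 = -10
Product = (2)/1 = 2


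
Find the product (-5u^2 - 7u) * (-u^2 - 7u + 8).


Distribute each term of the first polynomial:
  (-5u^2)(-u^2 - 7u + 8) = 5u^4 + 35u^3 - 40u^2
  (-7u)(-u^2 - 7u + 8) = 7u^3 + 49u^2 - 56u
Sum: 5u^4 + 42u^3 + 9u^2 - 56u


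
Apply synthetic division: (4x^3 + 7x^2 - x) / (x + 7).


Synthetic division with c = -7. Coefficients: 4, 7, -1, 0
Bring down 4.
  4 * -7 = -28; -28 + 7 = -21
  -21 * -7 = 147; 147 - 1 = 146
  146 * -7 = -1022; -1022 + 0 = -1022
Quotient: 4x^2 - 21x + 146, Remainder: -1022


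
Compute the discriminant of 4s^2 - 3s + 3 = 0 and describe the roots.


D = b^2 - 4ac = (-3)^2 - 4(4)(3) = 9 - 48 = -39
Since D < 0: two complex conjugate roots (no real roots)


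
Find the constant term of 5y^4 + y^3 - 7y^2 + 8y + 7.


Read off the constant term: 7


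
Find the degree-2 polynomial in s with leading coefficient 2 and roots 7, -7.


p(s) = 2(s - 7)(s + 7)
Expand: 2s^2 - 98


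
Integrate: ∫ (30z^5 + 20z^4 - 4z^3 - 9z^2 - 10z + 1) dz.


Reverse power rule on each term:
  ∫ 30z^5 dz = 5z^6
  ∫ 20z^4 dz = 4z^5
  ∫ -4z^3 dz = -z^4
  ∫ -9z^2 dz = -3z^3
  ∫ -10z dz = -5z^2
  ∫ 1 dz = z
F(z) = 5z^6 + 4z^5 - z^4 - 3z^3 - 5z^2 + z + C


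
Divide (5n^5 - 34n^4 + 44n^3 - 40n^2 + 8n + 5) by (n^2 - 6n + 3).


(5n^5 - 34n^4 + 44n^3 - 40n^2 + 8n + 5) / (n^2 - 6n + 3)
Step 1: 5n^3 * (n^2 - 6n + 3) = 5n^5 - 30n^4 + 15n^3; subtract.
Step 2: -4n^2 * (n^2 - 6n + 3) = -4n^4 + 24n^3 - 12n^2; subtract.
Step 3: 5n * (n^2 - 6n + 3) = 5n^3 - 30n^2 + 15n; subtract.
Step 4: 2 * (n^2 - 6n + 3) = 2n^2 - 12n + 6; subtract.
Quotient: 5n^3 - 4n^2 + 5n + 2, Remainder: 5n - 1


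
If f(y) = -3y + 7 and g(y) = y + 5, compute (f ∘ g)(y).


Substitute g(y) into f:
f(g(y)) = -3*(y + 5) + 7
Expand and combine: -3y - 8


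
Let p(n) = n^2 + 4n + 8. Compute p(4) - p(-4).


p(4) = 40
p(-4) = 8
p(4) - p(-4) = 40 - 8 = 32


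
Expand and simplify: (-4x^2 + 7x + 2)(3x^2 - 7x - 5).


Distribute each term of the first polynomial:
  (-4x^2)(3x^2 - 7x - 5) = -12x^4 + 28x^3 + 20x^2
  (7x)(3x^2 - 7x - 5) = 21x^3 - 49x^2 - 35x
  (2)(3x^2 - 7x - 5) = 6x^2 - 14x - 10
Sum: -12x^4 + 49x^3 - 23x^2 - 49x - 10


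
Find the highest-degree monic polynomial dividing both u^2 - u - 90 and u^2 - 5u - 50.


Factor each:
  u^2 - u - 90 = (u - 10)(u + 9)
  u^2 - 5u - 50 = (u - 10)(u + 5)
Common monic factor: u - 10


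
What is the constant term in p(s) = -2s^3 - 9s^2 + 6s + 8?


Read off the constant term: 8


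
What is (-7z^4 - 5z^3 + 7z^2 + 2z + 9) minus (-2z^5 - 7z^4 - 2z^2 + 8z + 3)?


Distribute the minus sign:
  (-7z^4 - 5z^3 + 7z^2 + 2z + 9)
- (-2z^5 - 7z^4 - 2z^2 + 8z + 3)
Negate second polynomial: 2z^5 + 7z^4 + 2z^2 - 8z - 3
Add: 2z^5 - 5z^3 + 9z^2 - 6z + 6


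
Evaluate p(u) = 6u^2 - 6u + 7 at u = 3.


Using direct substitution:
  6 * (3)^2 = 54
  -6 * (3)^1 = -18
  constant: 7
Sum = 54 - 18 + 7 = 43


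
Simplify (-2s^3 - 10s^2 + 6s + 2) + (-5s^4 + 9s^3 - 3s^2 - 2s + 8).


Align terms by degree and add:
  -2s^3 - 10s^2 + 6s + 2
  -5s^4 + 9s^3 - 3s^2 - 2s + 8
= -5s^4 + 7s^3 - 13s^2 + 4s + 10


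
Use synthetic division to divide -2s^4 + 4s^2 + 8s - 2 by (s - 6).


Synthetic division with c = 6. Coefficients: -2, 0, 4, 8, -2
Bring down -2.
  -2 * 6 = -12; -12 + 0 = -12
  -12 * 6 = -72; -72 + 4 = -68
  -68 * 6 = -408; -408 + 8 = -400
  -400 * 6 = -2400; -2400 - 2 = -2402
Quotient: -2s^3 - 12s^2 - 68s - 400, Remainder: -2402


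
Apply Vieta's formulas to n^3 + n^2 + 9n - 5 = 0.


Monic cubic n^3+bn^2+cn+d=0: sum=-b, pairwise sum=c, product=-d.
b=1, c=9, d=-5
r1+r2+r3 = -1
r1r2+r1r3+r2r3 = 9
r1r2r3 = 5


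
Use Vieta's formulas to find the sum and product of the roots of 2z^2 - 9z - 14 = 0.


For az^2+bz+c=0: sum = -b/a, product = c/a.
a=2, b=-9, c=-14
Sum = -(-9)/2 = 9/2
Product = (-14)/2 = -7


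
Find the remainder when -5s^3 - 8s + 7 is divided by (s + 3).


By the Remainder Theorem, the remainder equals p(-3):
  -5*(-3)^3 = 135
  0*(-3)^2 = 0
  -8*(-3)^1 = 24
  constant: 7
Sum: 135 + 0 + 24 + 7 = 166


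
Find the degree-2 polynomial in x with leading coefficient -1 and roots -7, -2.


p(x) = -(x + 7)(x + 2)
Expand: -x^2 - 9x - 14


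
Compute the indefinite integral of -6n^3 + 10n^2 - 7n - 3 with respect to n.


Reverse power rule on each term:
  ∫ -6n^3 dn = -(3/2)n^4
  ∫ 10n^2 dn = (10/3)n^3
  ∫ -7n dn = -(7/2)n^2
  ∫ -3 dn = -3n
F(n) = -(3/2)n^4 + (10/3)n^3 - (7/2)n^2 - 3n + C


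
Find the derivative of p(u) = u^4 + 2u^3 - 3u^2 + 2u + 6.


Apply the power rule term by term:
  d/du(u^4) = 4u^3
  d/du(2u^3) = 6u^2
  d/du(-3u^2) = -6u
  d/du(2u) = 2
  d/du(6) = 0
p'(u) = 4u^3 + 6u^2 - 6u + 2


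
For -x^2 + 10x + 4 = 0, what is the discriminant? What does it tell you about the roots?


D = b^2 - 4ac = (10)^2 - 4(-1)(4) = 100 + 16 = 116
Since D > 0: two distinct irrational roots


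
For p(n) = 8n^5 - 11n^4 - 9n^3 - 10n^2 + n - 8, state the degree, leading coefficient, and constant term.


Highest power of n is 5, with coefficient 8. Constant term is -8.
Degree = 5, leading coefficient = 8, constant term = -8


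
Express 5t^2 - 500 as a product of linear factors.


Roots satisfy r1 + r2 = -b/a = 0 and r1*r2 = c/a = -100.
So r1 = 10, r2 = -10.
5t^2 - 500 = 5(t - r1)(t - r2) = 5(t - 10)(t + 10)


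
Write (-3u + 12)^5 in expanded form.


Expand (-3u + 12)^5 by repeated multiplication:
  (-3u + 12)^2 = 9u^2 - 72u + 144
  (-3u + 12)^3 = -27u^3 + 324u^2 - 1296u + 1728
  (-3u + 12)^4 = 81u^4 - 1296u^3 + 7776u^2 - 20736u + 20736
= -243u^5 + 4860u^4 - 38880u^3 + 155520u^2 - 311040u + 248832


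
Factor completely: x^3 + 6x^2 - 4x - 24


Try integer roots (divisors of -24). x=-6: p(-6)=0.
Divide out (x + 6): quotient is x^2 - 4.
Factor the quadratic: (x + 2)(x - 2)
Result: (x + 6)(x + 2)(x - 2)


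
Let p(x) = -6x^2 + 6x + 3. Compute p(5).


Using direct substitution:
  -6 * (5)^2 = -150
  6 * (5)^1 = 30
  constant: 3
Sum = -150 + 30 + 3 = -117


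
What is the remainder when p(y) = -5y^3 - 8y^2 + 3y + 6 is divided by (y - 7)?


By the Remainder Theorem, the remainder equals p(7):
  -5*(7)^3 = -1715
  -8*(7)^2 = -392
  3*(7)^1 = 21
  constant: 6
Sum: -1715 - 392 + 21 + 6 = -2080


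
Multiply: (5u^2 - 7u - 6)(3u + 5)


Distribute each term of the first polynomial:
  (5u^2)(3u + 5) = 15u^3 + 25u^2
  (-7u)(3u + 5) = -21u^2 - 35u
  (-6)(3u + 5) = -18u - 30
Sum: 15u^3 + 4u^2 - 53u - 30


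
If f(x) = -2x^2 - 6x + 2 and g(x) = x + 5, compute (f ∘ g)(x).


Substitute g(x) into f:
f(g(x)) = -2*(x + 5)^2 + (-6)*(x + 5) + 2
(x + 5)^2 = x^2 + 10x + 25
Expand and combine: -2x^2 - 26x - 78


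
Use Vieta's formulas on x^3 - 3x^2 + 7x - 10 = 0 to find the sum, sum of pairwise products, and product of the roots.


Monic cubic x^3+bx^2+cx+d=0: sum=-b, pairwise sum=c, product=-d.
b=-3, c=7, d=-10
r1+r2+r3 = 3
r1r2+r1r3+r2r3 = 7
r1r2r3 = 10


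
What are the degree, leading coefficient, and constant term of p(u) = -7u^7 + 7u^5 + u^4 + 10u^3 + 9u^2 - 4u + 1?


Highest power of u is 7, with coefficient -7. Constant term is 1.
Degree = 7, leading coefficient = -7, constant term = 1


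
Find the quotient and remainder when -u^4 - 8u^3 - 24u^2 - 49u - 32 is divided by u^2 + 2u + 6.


(-u^4 - 8u^3 - 24u^2 - 49u - 32) / (u^2 + 2u + 6)
Step 1: -u^2 * (u^2 + 2u + 6) = -u^4 - 2u^3 - 6u^2; subtract.
Step 2: -6u * (u^2 + 2u + 6) = -6u^3 - 12u^2 - 36u; subtract.
Step 3: -6 * (u^2 + 2u + 6) = -6u^2 - 12u - 36; subtract.
Quotient: -u^2 - 6u - 6, Remainder: -u + 4


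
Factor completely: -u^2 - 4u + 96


Roots satisfy r1 + r2 = -b/a = -4 and r1*r2 = c/a = -96.
So r1 = 8, r2 = -12.
-u^2 - 4u + 96 = -(u - r1)(u - r2) = -(u - 8)(u + 12)


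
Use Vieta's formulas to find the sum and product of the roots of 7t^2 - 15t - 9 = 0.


For at^2+bt+c=0: sum = -b/a, product = c/a.
a=7, b=-15, c=-9
Sum = -(-15)/7 = 15/7
Product = (-9)/7 = -9/7


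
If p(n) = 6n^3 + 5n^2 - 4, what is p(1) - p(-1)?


p(1) = 7
p(-1) = -5
p(1) - p(-1) = 7 + 5 = 12


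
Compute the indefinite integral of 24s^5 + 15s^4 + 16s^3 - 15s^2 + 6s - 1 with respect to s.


Reverse power rule on each term:
  ∫ 24s^5 ds = 4s^6
  ∫ 15s^4 ds = 3s^5
  ∫ 16s^3 ds = 4s^4
  ∫ -15s^2 ds = -5s^3
  ∫ 6s ds = 3s^2
  ∫ -1 ds = -s
F(s) = 4s^6 + 3s^5 + 4s^4 - 5s^3 + 3s^2 - s + C


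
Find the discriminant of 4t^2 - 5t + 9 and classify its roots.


D = b^2 - 4ac = (-5)^2 - 4(4)(9) = 25 - 144 = -119
Since D < 0: two complex conjugate roots (no real roots)


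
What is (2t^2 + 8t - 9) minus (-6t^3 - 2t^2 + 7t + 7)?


Distribute the minus sign:
  (2t^2 + 8t - 9)
- (-6t^3 - 2t^2 + 7t + 7)
Negate second polynomial: 6t^3 + 2t^2 - 7t - 7
Add: 6t^3 + 4t^2 + t - 16


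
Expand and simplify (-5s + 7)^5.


Expand (-5s + 7)^5 by repeated multiplication:
  (-5s + 7)^2 = 25s^2 - 70s + 49
  (-5s + 7)^3 = -125s^3 + 525s^2 - 735s + 343
  (-5s + 7)^4 = 625s^4 - 3500s^3 + 7350s^2 - 6860s + 2401
= -3125s^5 + 21875s^4 - 61250s^3 + 85750s^2 - 60025s + 16807


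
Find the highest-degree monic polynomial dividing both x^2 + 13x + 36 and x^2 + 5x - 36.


Factor each:
  x^2 + 13x + 36 = (x + 9)(x + 4)
  x^2 + 5x - 36 = (x + 9)(x - 4)
Common monic factor: x + 9


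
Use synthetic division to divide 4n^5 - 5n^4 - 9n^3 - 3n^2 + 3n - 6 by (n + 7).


Synthetic division with c = -7. Coefficients: 4, -5, -9, -3, 3, -6
Bring down 4.
  4 * -7 = -28; -28 - 5 = -33
  -33 * -7 = 231; 231 - 9 = 222
  222 * -7 = -1554; -1554 - 3 = -1557
  -1557 * -7 = 10899; 10899 + 3 = 10902
  10902 * -7 = -76314; -76314 - 6 = -76320
Quotient: 4n^4 - 33n^3 + 222n^2 - 1557n + 10902, Remainder: -76320


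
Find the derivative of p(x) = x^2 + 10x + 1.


Apply the power rule term by term:
  d/dx(x^2) = 2x
  d/dx(10x) = 10
  d/dx(1) = 0
p'(x) = 2x + 10


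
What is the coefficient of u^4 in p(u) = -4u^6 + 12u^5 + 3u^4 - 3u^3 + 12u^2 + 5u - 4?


Read off the coefficient of u^4: 3


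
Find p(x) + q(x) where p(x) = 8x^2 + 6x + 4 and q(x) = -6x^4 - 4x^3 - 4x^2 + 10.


Align terms by degree and add:
  8x^2 + 6x + 4
  -6x^4 - 4x^3 - 4x^2 + 10
= -6x^4 - 4x^3 + 4x^2 + 6x + 14


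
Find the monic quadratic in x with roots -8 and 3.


p(x) = (x + 8)(x - 3)
Expand: x^2 + 5x - 24


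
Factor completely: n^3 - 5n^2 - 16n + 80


Try integer roots (divisors of 80). n=5: p(5)=0.
Divide out (n - 5): quotient is n^2 - 16.
Factor the quadratic: (n - 4)(n + 4)
Result: (n - 5)(n - 4)(n + 4)


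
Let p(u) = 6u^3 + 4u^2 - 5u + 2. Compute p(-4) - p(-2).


p(-4) = -298
p(-2) = -20
p(-4) - p(-2) = -298 + 20 = -278


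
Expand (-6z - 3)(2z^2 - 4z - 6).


Distribute each term of the first polynomial:
  (-6z)(2z^2 - 4z - 6) = -12z^3 + 24z^2 + 36z
  (-3)(2z^2 - 4z - 6) = -6z^2 + 12z + 18
Sum: -12z^3 + 18z^2 + 48z + 18


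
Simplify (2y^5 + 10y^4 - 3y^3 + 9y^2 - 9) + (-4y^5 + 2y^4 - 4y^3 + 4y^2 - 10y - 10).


Align terms by degree and add:
  2y^5 + 10y^4 - 3y^3 + 9y^2 - 9
  -4y^5 + 2y^4 - 4y^3 + 4y^2 - 10y - 10
= -2y^5 + 12y^4 - 7y^3 + 13y^2 - 10y - 19


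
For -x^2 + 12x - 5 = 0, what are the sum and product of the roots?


For ax^2+bx+c=0: sum = -b/a, product = c/a.
a=-1, b=12, c=-5
Sum = -(12)/-1 = 12
Product = (-5)/-1 = 5


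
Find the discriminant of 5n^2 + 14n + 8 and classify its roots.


D = b^2 - 4ac = (14)^2 - 4(5)(8) = 196 - 160 = 36
Since D > 0: two distinct rational roots


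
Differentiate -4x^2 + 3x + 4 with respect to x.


Apply the power rule term by term:
  d/dx(-4x^2) = -8x
  d/dx(3x) = 3
  d/dx(4) = 0
p'(x) = -8x + 3


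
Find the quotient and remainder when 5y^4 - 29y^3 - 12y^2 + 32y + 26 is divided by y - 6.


(5y^4 - 29y^3 - 12y^2 + 32y + 26) / (y - 6)
Step 1: 5y^3 * (y - 6) = 5y^4 - 30y^3; subtract.
Step 2: y^2 * (y - 6) = y^3 - 6y^2; subtract.
Step 3: -6y * (y - 6) = -6y^2 + 36y; subtract.
Step 4: -4 * (y - 6) = -4y + 24; subtract.
Quotient: 5y^3 + y^2 - 6y - 4, Remainder: 2


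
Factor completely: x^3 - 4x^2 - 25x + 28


Try integer roots (divisors of 28). x=7: p(7)=0.
Divide out (x - 7): quotient is x^2 + 3x - 4.
Factor the quadratic: (x - 1)(x + 4)
Result: (x - 7)(x - 1)(x + 4)


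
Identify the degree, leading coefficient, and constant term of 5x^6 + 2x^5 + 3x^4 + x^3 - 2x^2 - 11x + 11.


Highest power of x is 6, with coefficient 5. Constant term is 11.
Degree = 6, leading coefficient = 5, constant term = 11


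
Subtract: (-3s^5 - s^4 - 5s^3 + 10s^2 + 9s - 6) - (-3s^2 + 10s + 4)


Distribute the minus sign:
  (-3s^5 - s^4 - 5s^3 + 10s^2 + 9s - 6)
- (-3s^2 + 10s + 4)
Negate second polynomial: 3s^2 - 10s - 4
Add: -3s^5 - s^4 - 5s^3 + 13s^2 - s - 10


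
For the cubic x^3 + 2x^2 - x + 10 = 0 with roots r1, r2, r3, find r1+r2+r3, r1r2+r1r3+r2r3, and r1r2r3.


Monic cubic x^3+bx^2+cx+d=0: sum=-b, pairwise sum=c, product=-d.
b=2, c=-1, d=10
r1+r2+r3 = -2
r1r2+r1r3+r2r3 = -1
r1r2r3 = -10


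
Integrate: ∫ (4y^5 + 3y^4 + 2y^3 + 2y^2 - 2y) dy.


Reverse power rule on each term:
  ∫ 4y^5 dy = (2/3)y^6
  ∫ 3y^4 dy = (3/5)y^5
  ∫ 2y^3 dy = (1/2)y^4
  ∫ 2y^2 dy = (2/3)y^3
  ∫ -2y dy = -y^2
F(y) = (2/3)y^6 + (3/5)y^5 + (1/2)y^4 + (2/3)y^3 - y^2 + C


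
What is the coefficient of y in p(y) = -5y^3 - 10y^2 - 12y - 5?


Read off the coefficient of y: -12


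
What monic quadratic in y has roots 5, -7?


p(y) = (y - 5)(y + 7)
Expand: y^2 + 2y - 35


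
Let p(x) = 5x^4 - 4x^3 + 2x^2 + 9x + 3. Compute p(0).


Using direct substitution:
  5 * (0)^4 = 0
  -4 * (0)^3 = 0
  2 * (0)^2 = 0
  9 * (0)^1 = 0
  constant: 3
Sum = 0 + 0 + 0 + 0 + 3 = 3


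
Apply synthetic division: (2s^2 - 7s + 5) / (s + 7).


Synthetic division with c = -7. Coefficients: 2, -7, 5
Bring down 2.
  2 * -7 = -14; -14 - 7 = -21
  -21 * -7 = 147; 147 + 5 = 152
Quotient: 2s - 21, Remainder: 152


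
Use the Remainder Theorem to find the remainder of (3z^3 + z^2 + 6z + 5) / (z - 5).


By the Remainder Theorem, the remainder equals p(5):
  3*(5)^3 = 375
  1*(5)^2 = 25
  6*(5)^1 = 30
  constant: 5
Sum: 375 + 25 + 30 + 5 = 435


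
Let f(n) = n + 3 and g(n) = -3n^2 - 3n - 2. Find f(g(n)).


Substitute g(n) into f:
f(g(n)) = 1*(-3n^2 - 3n - 2) + 3
Expand and combine: -3n^2 - 3n + 1


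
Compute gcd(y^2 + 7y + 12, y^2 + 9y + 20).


Factor each:
  y^2 + 7y + 12 = (y + 4)(y + 3)
  y^2 + 9y + 20 = (y + 4)(y + 5)
Common monic factor: y + 4


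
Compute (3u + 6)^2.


Expand (3u + 6)^2 by repeated multiplication:
= 9u^2 + 36u + 36


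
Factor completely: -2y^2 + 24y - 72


Roots satisfy r1 + r2 = -b/a = 12 and r1*r2 = c/a = 36.
So r1 = 6, r2 = 6.
-2y^2 + 24y - 72 = -2(y - r1)(y - r2) = -2(y - 6)(y - 6)


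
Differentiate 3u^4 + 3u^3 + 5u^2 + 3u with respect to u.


Apply the power rule term by term:
  d/du(3u^4) = 12u^3
  d/du(3u^3) = 9u^2
  d/du(5u^2) = 10u
  d/du(3u) = 3
p'(u) = 12u^3 + 9u^2 + 10u + 3


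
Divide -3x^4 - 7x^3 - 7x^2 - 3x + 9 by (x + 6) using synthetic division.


Synthetic division with c = -6. Coefficients: -3, -7, -7, -3, 9
Bring down -3.
  -3 * -6 = 18; 18 - 7 = 11
  11 * -6 = -66; -66 - 7 = -73
  -73 * -6 = 438; 438 - 3 = 435
  435 * -6 = -2610; -2610 + 9 = -2601
Quotient: -3x^3 + 11x^2 - 73x + 435, Remainder: -2601


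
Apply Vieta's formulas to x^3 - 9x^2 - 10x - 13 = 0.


Monic cubic x^3+bx^2+cx+d=0: sum=-b, pairwise sum=c, product=-d.
b=-9, c=-10, d=-13
r1+r2+r3 = 9
r1r2+r1r3+r2r3 = -10
r1r2r3 = 13


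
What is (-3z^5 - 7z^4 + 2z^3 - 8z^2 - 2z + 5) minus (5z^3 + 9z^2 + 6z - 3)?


Distribute the minus sign:
  (-3z^5 - 7z^4 + 2z^3 - 8z^2 - 2z + 5)
- (5z^3 + 9z^2 + 6z - 3)
Negate second polynomial: -5z^3 - 9z^2 - 6z + 3
Add: -3z^5 - 7z^4 - 3z^3 - 17z^2 - 8z + 8


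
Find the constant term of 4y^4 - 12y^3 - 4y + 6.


Read off the constant term: 6


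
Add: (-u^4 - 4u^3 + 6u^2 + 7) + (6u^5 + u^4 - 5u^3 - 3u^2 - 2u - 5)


Align terms by degree and add:
  -u^4 - 4u^3 + 6u^2 + 7
+ 6u^5 + u^4 - 5u^3 - 3u^2 - 2u - 5
= 6u^5 - 9u^3 + 3u^2 - 2u + 2


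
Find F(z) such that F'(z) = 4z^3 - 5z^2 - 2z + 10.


Reverse power rule on each term:
  ∫ 4z^3 dz = z^4
  ∫ -5z^2 dz = -(5/3)z^3
  ∫ -2z dz = -z^2
  ∫ 10 dz = 10z
F(z) = z^4 - (5/3)z^3 - z^2 + 10z + C


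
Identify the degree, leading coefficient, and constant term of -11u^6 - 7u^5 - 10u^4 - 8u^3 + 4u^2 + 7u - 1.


Highest power of u is 6, with coefficient -11. Constant term is -1.
Degree = 6, leading coefficient = -11, constant term = -1


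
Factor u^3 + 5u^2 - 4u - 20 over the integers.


Try integer roots (divisors of -20). u=2: p(2)=0.
Divide out (u - 2): quotient is u^2 + 7u + 10.
Factor the quadratic: (u + 5)(u + 2)
Result: (u - 2)(u + 5)(u + 2)


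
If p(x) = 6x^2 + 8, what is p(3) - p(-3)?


p(3) = 62
p(-3) = 62
p(3) - p(-3) = 62 - 62 = 0


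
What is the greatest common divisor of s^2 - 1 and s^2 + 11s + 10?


Factor each:
  s^2 - 1 = (s + 1)(s - 1)
  s^2 + 11s + 10 = (s + 1)(s + 10)
Common monic factor: s + 1


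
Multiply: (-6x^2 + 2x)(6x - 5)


Distribute each term of the first polynomial:
  (-6x^2)(6x - 5) = -36x^3 + 30x^2
  (2x)(6x - 5) = 12x^2 - 10x
Sum: -36x^3 + 42x^2 - 10x


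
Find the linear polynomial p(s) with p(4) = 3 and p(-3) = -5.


p(s) = ms + b. Using p(4)=3, p(-3)=-5:
m = (3 + 5)/(4 + 3) = 8/7 = 8/7
b = 3 - m*(4) = 3 - 32/7 = -11/7
p(s) = (8/7)s - (11/7)


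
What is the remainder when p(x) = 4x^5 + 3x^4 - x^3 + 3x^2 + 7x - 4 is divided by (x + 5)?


By the Remainder Theorem, the remainder equals p(-5):
  4*(-5)^5 = -12500
  3*(-5)^4 = 1875
  -1*(-5)^3 = 125
  3*(-5)^2 = 75
  7*(-5)^1 = -35
  constant: -4
Sum: -12500 + 1875 + 125 + 75 - 35 - 4 = -10464


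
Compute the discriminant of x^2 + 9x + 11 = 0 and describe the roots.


D = b^2 - 4ac = (9)^2 - 4(1)(11) = 81 - 44 = 37
Since D > 0: two distinct irrational roots


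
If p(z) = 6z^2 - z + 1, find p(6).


Using direct substitution:
  6 * (6)^2 = 216
  -1 * (6)^1 = -6
  constant: 1
Sum = 216 - 6 + 1 = 211


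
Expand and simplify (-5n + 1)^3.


Expand (-5n + 1)^3 by repeated multiplication:
  (-5n + 1)^2 = 25n^2 - 10n + 1
= -125n^3 + 75n^2 - 15n + 1


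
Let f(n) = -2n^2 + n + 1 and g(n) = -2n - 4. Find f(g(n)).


Substitute g(n) into f:
f(g(n)) = -2*(-2n - 4)^2 + 1*(-2n - 4) + 1
(-2n - 4)^2 = 4n^2 + 16n + 16
Expand and combine: -8n^2 - 34n - 35


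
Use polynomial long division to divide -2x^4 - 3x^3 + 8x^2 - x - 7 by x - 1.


(-2x^4 - 3x^3 + 8x^2 - x - 7) / (x - 1)
Step 1: -2x^3 * (x - 1) = -2x^4 + 2x^3; subtract.
Step 2: -5x^2 * (x - 1) = -5x^3 + 5x^2; subtract.
Step 3: 3x * (x - 1) = 3x^2 - 3x; subtract.
Step 4: 2 * (x - 1) = 2x - 2; subtract.
Quotient: -2x^3 - 5x^2 + 3x + 2, Remainder: -5


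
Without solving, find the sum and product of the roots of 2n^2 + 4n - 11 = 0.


For an^2+bn+c=0: sum = -b/a, product = c/a.
a=2, b=4, c=-11
Sum = -(4)/2 = -2
Product = (-11)/2 = -11/2


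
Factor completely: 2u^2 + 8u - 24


Roots satisfy r1 + r2 = -b/a = -4 and r1*r2 = c/a = -12.
So r1 = -6, r2 = 2.
2u^2 + 8u - 24 = 2(u - r1)(u - r2) = 2(u + 6)(u - 2)


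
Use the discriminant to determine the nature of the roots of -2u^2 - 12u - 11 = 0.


D = b^2 - 4ac = (-12)^2 - 4(-2)(-11) = 144 - 88 = 56
Since D > 0: two distinct irrational roots


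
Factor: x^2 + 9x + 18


Roots satisfy r1 + r2 = -b/a = -9 and r1*r2 = c/a = 18.
So r1 = -6, r2 = -3.
x^2 + 9x + 18 = (x - r1)(x - r2) = (x + 6)(x + 3)


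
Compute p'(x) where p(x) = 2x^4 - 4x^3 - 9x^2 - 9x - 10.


Apply the power rule term by term:
  d/dx(2x^4) = 8x^3
  d/dx(-4x^3) = -12x^2
  d/dx(-9x^2) = -18x
  d/dx(-9x) = -9
  d/dx(-10) = 0
p'(x) = 8x^3 - 12x^2 - 18x - 9


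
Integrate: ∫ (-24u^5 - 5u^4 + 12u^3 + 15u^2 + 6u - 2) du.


Reverse power rule on each term:
  ∫ -24u^5 du = -4u^6
  ∫ -5u^4 du = -u^5
  ∫ 12u^3 du = 3u^4
  ∫ 15u^2 du = 5u^3
  ∫ 6u du = 3u^2
  ∫ -2 du = -2u
F(u) = -4u^6 - u^5 + 3u^4 + 5u^3 + 3u^2 - 2u + C


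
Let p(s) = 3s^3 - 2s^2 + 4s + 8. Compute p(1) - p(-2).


p(1) = 13
p(-2) = -32
p(1) - p(-2) = 13 + 32 = 45


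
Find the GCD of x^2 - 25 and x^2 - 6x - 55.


Factor each:
  x^2 - 25 = (x + 5)(x - 5)
  x^2 - 6x - 55 = (x + 5)(x - 11)
Common monic factor: x + 5


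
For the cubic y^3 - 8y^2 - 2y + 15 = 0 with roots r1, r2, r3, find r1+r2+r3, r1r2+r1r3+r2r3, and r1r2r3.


Monic cubic y^3+by^2+cy+d=0: sum=-b, pairwise sum=c, product=-d.
b=-8, c=-2, d=15
r1+r2+r3 = 8
r1r2+r1r3+r2r3 = -2
r1r2r3 = -15


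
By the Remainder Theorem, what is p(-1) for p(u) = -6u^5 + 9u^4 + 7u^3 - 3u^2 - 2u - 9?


By the Remainder Theorem, the remainder equals p(-1):
  -6*(-1)^5 = 6
  9*(-1)^4 = 9
  7*(-1)^3 = -7
  -3*(-1)^2 = -3
  -2*(-1)^1 = 2
  constant: -9
Sum: 6 + 9 - 7 - 3 + 2 - 9 = -2


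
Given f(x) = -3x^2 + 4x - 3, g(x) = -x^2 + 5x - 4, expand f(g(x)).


Substitute g(x) into f:
f(g(x)) = -3*(-x^2 + 5x - 4)^2 + 4*(-x^2 + 5x - 4) + (-3)
(-x^2 + 5x - 4)^2 = x^4 - 10x^3 + 33x^2 - 40x + 16
Expand and combine: -3x^4 + 30x^3 - 103x^2 + 140x - 67


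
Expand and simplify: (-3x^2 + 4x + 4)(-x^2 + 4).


Distribute each term of the first polynomial:
  (-3x^2)(-x^2 + 4) = 3x^4 - 12x^2
  (4x)(-x^2 + 4) = -4x^3 + 16x
  (4)(-x^2 + 4) = -4x^2 + 16
Sum: 3x^4 - 4x^3 - 16x^2 + 16x + 16


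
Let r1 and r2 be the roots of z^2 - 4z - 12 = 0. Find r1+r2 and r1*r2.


For az^2+bz+c=0: sum = -b/a, product = c/a.
a=1, b=-4, c=-12
Sum = -(-4)/1 = 4
Product = (-12)/1 = -12


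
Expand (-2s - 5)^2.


Expand (-2s - 5)^2 by repeated multiplication:
= 4s^2 + 20s + 25


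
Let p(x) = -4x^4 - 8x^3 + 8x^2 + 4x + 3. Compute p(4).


Using direct substitution:
  -4 * (4)^4 = -1024
  -8 * (4)^3 = -512
  8 * (4)^2 = 128
  4 * (4)^1 = 16
  constant: 3
Sum = -1024 - 512 + 128 + 16 + 3 = -1389


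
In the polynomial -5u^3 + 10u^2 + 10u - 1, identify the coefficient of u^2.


Read off the coefficient of u^2: 10


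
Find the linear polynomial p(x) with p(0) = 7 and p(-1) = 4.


p(x) = mx + b. Using p(0)=7, p(-1)=4:
m = (7 - 4)/(0 + 1) = 3/1 = 3
b = 7 - m*(0) = 7 = 7
p(x) = 3x + 7


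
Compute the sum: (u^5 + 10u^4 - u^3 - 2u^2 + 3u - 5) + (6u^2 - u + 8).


Align terms by degree and add:
  u^5 + 10u^4 - u^3 - 2u^2 + 3u - 5
+ 6u^2 - u + 8
= u^5 + 10u^4 - u^3 + 4u^2 + 2u + 3


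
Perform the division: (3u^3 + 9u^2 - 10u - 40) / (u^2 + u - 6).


(3u^3 + 9u^2 - 10u - 40) / (u^2 + u - 6)
Step 1: 3u * (u^2 + u - 6) = 3u^3 + 3u^2 - 18u; subtract.
Step 2: 6 * (u^2 + u - 6) = 6u^2 + 6u - 36; subtract.
Quotient: 3u + 6, Remainder: 2u - 4


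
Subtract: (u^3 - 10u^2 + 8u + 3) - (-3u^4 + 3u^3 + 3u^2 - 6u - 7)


Distribute the minus sign:
  (u^3 - 10u^2 + 8u + 3)
- (-3u^4 + 3u^3 + 3u^2 - 6u - 7)
Negate second polynomial: 3u^4 - 3u^3 - 3u^2 + 6u + 7
Add: 3u^4 - 2u^3 - 13u^2 + 14u + 10


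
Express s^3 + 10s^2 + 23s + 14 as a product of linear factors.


Try integer roots (divisors of 14). s=-1: p(-1)=0.
Divide out (s + 1): quotient is s^2 + 9s + 14.
Factor the quadratic: (s + 2)(s + 7)
Result: (s + 1)(s + 2)(s + 7)


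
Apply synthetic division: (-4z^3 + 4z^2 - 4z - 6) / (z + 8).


Synthetic division with c = -8. Coefficients: -4, 4, -4, -6
Bring down -4.
  -4 * -8 = 32; 32 + 4 = 36
  36 * -8 = -288; -288 - 4 = -292
  -292 * -8 = 2336; 2336 - 6 = 2330
Quotient: -4z^2 + 36z - 292, Remainder: 2330


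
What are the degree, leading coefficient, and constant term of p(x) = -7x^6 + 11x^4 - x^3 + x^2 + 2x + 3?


Highest power of x is 6, with coefficient -7. Constant term is 3.
Degree = 6, leading coefficient = -7, constant term = 3


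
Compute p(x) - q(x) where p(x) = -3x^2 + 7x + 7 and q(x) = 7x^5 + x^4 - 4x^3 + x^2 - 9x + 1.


Distribute the minus sign:
  (-3x^2 + 7x + 7)
- (7x^5 + x^4 - 4x^3 + x^2 - 9x + 1)
Negate second polynomial: -7x^5 - x^4 + 4x^3 - x^2 + 9x - 1
Add: -7x^5 - x^4 + 4x^3 - 4x^2 + 16x + 6


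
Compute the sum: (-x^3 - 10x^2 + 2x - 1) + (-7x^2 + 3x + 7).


Align terms by degree and add:
  -x^3 - 10x^2 + 2x - 1
  -7x^2 + 3x + 7
= -x^3 - 17x^2 + 5x + 6


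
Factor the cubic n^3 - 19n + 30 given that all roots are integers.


Try integer roots (divisors of 30). n=3: p(3)=0.
Divide out (n - 3): quotient is n^2 + 3n - 10.
Factor the quadratic: (n + 5)(n - 2)
Result: (n - 3)(n + 5)(n - 2)


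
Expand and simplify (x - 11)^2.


Expand (x - 11)^2 by repeated multiplication:
= x^2 - 22x + 121


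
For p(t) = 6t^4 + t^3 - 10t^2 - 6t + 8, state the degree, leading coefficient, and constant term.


Highest power of t is 4, with coefficient 6. Constant term is 8.
Degree = 4, leading coefficient = 6, constant term = 8


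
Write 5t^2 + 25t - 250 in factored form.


Roots satisfy r1 + r2 = -b/a = -5 and r1*r2 = c/a = -50.
So r1 = -10, r2 = 5.
5t^2 + 25t - 250 = 5(t - r1)(t - r2) = 5(t + 10)(t - 5)


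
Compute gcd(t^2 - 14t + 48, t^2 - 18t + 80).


Factor each:
  t^2 - 14t + 48 = (t - 8)(t - 6)
  t^2 - 18t + 80 = (t - 8)(t - 10)
Common monic factor: t - 8


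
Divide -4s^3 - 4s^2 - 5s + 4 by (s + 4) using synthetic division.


Synthetic division with c = -4. Coefficients: -4, -4, -5, 4
Bring down -4.
  -4 * -4 = 16; 16 - 4 = 12
  12 * -4 = -48; -48 - 5 = -53
  -53 * -4 = 212; 212 + 4 = 216
Quotient: -4s^2 + 12s - 53, Remainder: 216


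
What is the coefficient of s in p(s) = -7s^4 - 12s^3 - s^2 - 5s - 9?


Read off the coefficient of s: -5


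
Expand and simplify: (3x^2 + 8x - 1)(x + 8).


Distribute each term of the first polynomial:
  (3x^2)(x + 8) = 3x^3 + 24x^2
  (8x)(x + 8) = 8x^2 + 64x
  (-1)(x + 8) = -x - 8
Sum: 3x^3 + 32x^2 + 63x - 8


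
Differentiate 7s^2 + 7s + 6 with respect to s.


Apply the power rule term by term:
  d/ds(7s^2) = 14s
  d/ds(7s) = 7
  d/ds(6) = 0
p'(s) = 14s + 7


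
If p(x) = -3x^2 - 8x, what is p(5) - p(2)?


p(5) = -115
p(2) = -28
p(5) - p(2) = -115 + 28 = -87


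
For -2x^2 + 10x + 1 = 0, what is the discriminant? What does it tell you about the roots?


D = b^2 - 4ac = (10)^2 - 4(-2)(1) = 100 + 8 = 108
Since D > 0: two distinct irrational roots


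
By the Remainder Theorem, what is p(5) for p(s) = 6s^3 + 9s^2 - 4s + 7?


By the Remainder Theorem, the remainder equals p(5):
  6*(5)^3 = 750
  9*(5)^2 = 225
  -4*(5)^1 = -20
  constant: 7
Sum: 750 + 225 - 20 + 7 = 962


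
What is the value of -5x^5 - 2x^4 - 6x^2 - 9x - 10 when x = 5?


Using direct substitution:
  -5 * (5)^5 = -15625
  -2 * (5)^4 = -1250
  0 * (5)^3 = 0
  -6 * (5)^2 = -150
  -9 * (5)^1 = -45
  constant: -10
Sum = -15625 - 1250 + 0 - 150 - 45 - 10 = -17080


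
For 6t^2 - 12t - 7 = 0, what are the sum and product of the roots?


For at^2+bt+c=0: sum = -b/a, product = c/a.
a=6, b=-12, c=-7
Sum = -(-12)/6 = 2
Product = (-7)/6 = -7/6


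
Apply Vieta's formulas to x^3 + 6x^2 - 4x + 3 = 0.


Monic cubic x^3+bx^2+cx+d=0: sum=-b, pairwise sum=c, product=-d.
b=6, c=-4, d=3
r1+r2+r3 = -6
r1r2+r1r3+r2r3 = -4
r1r2r3 = -3


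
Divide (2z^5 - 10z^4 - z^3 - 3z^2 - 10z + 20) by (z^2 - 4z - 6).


(2z^5 - 10z^4 - z^3 - 3z^2 - 10z + 20) / (z^2 - 4z - 6)
Step 1: 2z^3 * (z^2 - 4z - 6) = 2z^5 - 8z^4 - 12z^3; subtract.
Step 2: -2z^2 * (z^2 - 4z - 6) = -2z^4 + 8z^3 + 12z^2; subtract.
Step 3: 3z * (z^2 - 4z - 6) = 3z^3 - 12z^2 - 18z; subtract.
Step 4: -3 * (z^2 - 4z - 6) = -3z^2 + 12z + 18; subtract.
Quotient: 2z^3 - 2z^2 + 3z - 3, Remainder: -4z + 2


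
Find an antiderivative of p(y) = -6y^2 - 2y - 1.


Reverse power rule on each term:
  ∫ -6y^2 dy = -2y^3
  ∫ -2y dy = -y^2
  ∫ -1 dy = -y
F(y) = -2y^3 - y^2 - y + C


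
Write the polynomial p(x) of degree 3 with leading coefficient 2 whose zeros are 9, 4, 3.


p(x) = 2(x - 9)(x - 4)(x - 3)
Expand: 2x^3 - 32x^2 + 150x - 216


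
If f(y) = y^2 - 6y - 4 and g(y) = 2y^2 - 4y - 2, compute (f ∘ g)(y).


Substitute g(y) into f:
f(g(y)) = 1*(2y^2 - 4y - 2)^2 + (-6)*(2y^2 - 4y - 2) + (-4)
(2y^2 - 4y - 2)^2 = 4y^4 - 16y^3 + 8y^2 + 16y + 4
Expand and combine: 4y^4 - 16y^3 - 4y^2 + 40y + 12


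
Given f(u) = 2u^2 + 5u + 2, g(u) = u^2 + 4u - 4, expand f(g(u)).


Substitute g(u) into f:
f(g(u)) = 2*(u^2 + 4u - 4)^2 + 5*(u^2 + 4u - 4) + 2
(u^2 + 4u - 4)^2 = u^4 + 8u^3 + 8u^2 - 32u + 16
Expand and combine: 2u^4 + 16u^3 + 21u^2 - 44u + 14


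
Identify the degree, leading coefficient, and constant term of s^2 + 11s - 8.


Highest power of s is 2, with coefficient 1. Constant term is -8.
Degree = 2, leading coefficient = 1, constant term = -8


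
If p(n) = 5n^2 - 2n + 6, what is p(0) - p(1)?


p(0) = 6
p(1) = 9
p(0) - p(1) = 6 - 9 = -3


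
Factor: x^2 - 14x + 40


Roots satisfy r1 + r2 = -b/a = 14 and r1*r2 = c/a = 40.
So r1 = 10, r2 = 4.
x^2 - 14x + 40 = (x - r1)(x - r2) = (x - 10)(x - 4)


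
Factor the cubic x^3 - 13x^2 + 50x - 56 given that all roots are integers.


Try integer roots (divisors of -56). x=7: p(7)=0.
Divide out (x - 7): quotient is x^2 - 6x + 8.
Factor the quadratic: (x - 2)(x - 4)
Result: (x - 7)(x - 2)(x - 4)


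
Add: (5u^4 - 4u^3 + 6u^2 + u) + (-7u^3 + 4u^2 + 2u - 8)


Align terms by degree and add:
  5u^4 - 4u^3 + 6u^2 + u
  -7u^3 + 4u^2 + 2u - 8
= 5u^4 - 11u^3 + 10u^2 + 3u - 8


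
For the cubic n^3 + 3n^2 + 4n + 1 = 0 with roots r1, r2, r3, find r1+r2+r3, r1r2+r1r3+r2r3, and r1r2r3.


Monic cubic n^3+bn^2+cn+d=0: sum=-b, pairwise sum=c, product=-d.
b=3, c=4, d=1
r1+r2+r3 = -3
r1r2+r1r3+r2r3 = 4
r1r2r3 = -1


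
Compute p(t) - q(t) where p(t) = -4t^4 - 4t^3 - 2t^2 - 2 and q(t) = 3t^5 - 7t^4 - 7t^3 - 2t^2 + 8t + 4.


Distribute the minus sign:
  (-4t^4 - 4t^3 - 2t^2 - 2)
- (3t^5 - 7t^4 - 7t^3 - 2t^2 + 8t + 4)
Negate second polynomial: -3t^5 + 7t^4 + 7t^3 + 2t^2 - 8t - 4
Add: -3t^5 + 3t^4 + 3t^3 - 8t - 6


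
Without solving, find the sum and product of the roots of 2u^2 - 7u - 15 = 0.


For au^2+bu+c=0: sum = -b/a, product = c/a.
a=2, b=-7, c=-15
Sum = -(-7)/2 = 7/2
Product = (-15)/2 = -15/2


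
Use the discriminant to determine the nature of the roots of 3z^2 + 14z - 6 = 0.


D = b^2 - 4ac = (14)^2 - 4(3)(-6) = 196 + 72 = 268
Since D > 0: two distinct irrational roots


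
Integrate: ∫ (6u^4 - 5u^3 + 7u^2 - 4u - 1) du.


Reverse power rule on each term:
  ∫ 6u^4 du = (6/5)u^5
  ∫ -5u^3 du = -(5/4)u^4
  ∫ 7u^2 du = (7/3)u^3
  ∫ -4u du = -2u^2
  ∫ -1 du = -u
F(u) = (6/5)u^5 - (5/4)u^4 + (7/3)u^3 - 2u^2 - u + C


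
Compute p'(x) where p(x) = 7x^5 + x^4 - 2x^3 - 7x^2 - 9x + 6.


Apply the power rule term by term:
  d/dx(7x^5) = 35x^4
  d/dx(x^4) = 4x^3
  d/dx(-2x^3) = -6x^2
  d/dx(-7x^2) = -14x
  d/dx(-9x) = -9
  d/dx(6) = 0
p'(x) = 35x^4 + 4x^3 - 6x^2 - 14x - 9


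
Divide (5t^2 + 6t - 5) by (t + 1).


(5t^2 + 6t - 5) / (t + 1)
Step 1: 5t * (t + 1) = 5t^2 + 5t; subtract.
Step 2: 1 * (t + 1) = t + 1; subtract.
Quotient: 5t + 1, Remainder: -6


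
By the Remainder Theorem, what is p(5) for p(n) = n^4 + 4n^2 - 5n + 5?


By the Remainder Theorem, the remainder equals p(5):
  1*(5)^4 = 625
  0*(5)^3 = 0
  4*(5)^2 = 100
  -5*(5)^1 = -25
  constant: 5
Sum: 625 + 0 + 100 - 25 + 5 = 705


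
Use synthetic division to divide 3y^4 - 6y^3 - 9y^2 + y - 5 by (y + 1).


Synthetic division with c = -1. Coefficients: 3, -6, -9, 1, -5
Bring down 3.
  3 * -1 = -3; -3 - 6 = -9
  -9 * -1 = 9; 9 - 9 = 0
  0 * -1 = 0; 0 + 1 = 1
  1 * -1 = -1; -1 - 5 = -6
Quotient: 3y^3 - 9y^2 + 1, Remainder: -6
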